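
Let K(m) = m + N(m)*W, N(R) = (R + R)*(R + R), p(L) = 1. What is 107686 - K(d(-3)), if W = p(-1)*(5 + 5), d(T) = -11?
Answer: 102857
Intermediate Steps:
N(R) = 4*R² (N(R) = (2*R)*(2*R) = 4*R²)
W = 10 (W = 1*(5 + 5) = 1*10 = 10)
K(m) = m + 40*m² (K(m) = m + (4*m²)*10 = m + 40*m²)
107686 - K(d(-3)) = 107686 - (-11)*(1 + 40*(-11)) = 107686 - (-11)*(1 - 440) = 107686 - (-11)*(-439) = 107686 - 1*4829 = 107686 - 4829 = 102857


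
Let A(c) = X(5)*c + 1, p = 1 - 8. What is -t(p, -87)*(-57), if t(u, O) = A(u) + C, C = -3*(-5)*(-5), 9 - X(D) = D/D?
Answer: -7410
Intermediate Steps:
X(D) = 8 (X(D) = 9 - D/D = 9 - 1*1 = 9 - 1 = 8)
p = -7
C = -75 (C = 15*(-5) = -75)
A(c) = 1 + 8*c (A(c) = 8*c + 1 = 1 + 8*c)
t(u, O) = -74 + 8*u (t(u, O) = (1 + 8*u) - 75 = -74 + 8*u)
-t(p, -87)*(-57) = -(-74 + 8*(-7))*(-57) = -(-74 - 56)*(-57) = -(-130)*(-57) = -1*7410 = -7410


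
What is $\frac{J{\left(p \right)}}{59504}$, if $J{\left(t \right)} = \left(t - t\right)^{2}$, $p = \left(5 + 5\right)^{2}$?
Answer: $0$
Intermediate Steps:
$p = 100$ ($p = 10^{2} = 100$)
$J{\left(t \right)} = 0$ ($J{\left(t \right)} = 0^{2} = 0$)
$\frac{J{\left(p \right)}}{59504} = \frac{0}{59504} = 0 \cdot \frac{1}{59504} = 0$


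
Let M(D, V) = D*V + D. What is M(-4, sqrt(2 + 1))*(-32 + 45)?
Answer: -52 - 52*sqrt(3) ≈ -142.07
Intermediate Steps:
M(D, V) = D + D*V
M(-4, sqrt(2 + 1))*(-32 + 45) = (-4*(1 + sqrt(2 + 1)))*(-32 + 45) = -4*(1 + sqrt(3))*13 = (-4 - 4*sqrt(3))*13 = -52 - 52*sqrt(3)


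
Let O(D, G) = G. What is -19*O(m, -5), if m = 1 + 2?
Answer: 95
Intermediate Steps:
m = 3
-19*O(m, -5) = -19*(-5) = 95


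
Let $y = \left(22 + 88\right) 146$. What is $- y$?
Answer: $-16060$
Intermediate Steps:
$y = 16060$ ($y = 110 \cdot 146 = 16060$)
$- y = \left(-1\right) 16060 = -16060$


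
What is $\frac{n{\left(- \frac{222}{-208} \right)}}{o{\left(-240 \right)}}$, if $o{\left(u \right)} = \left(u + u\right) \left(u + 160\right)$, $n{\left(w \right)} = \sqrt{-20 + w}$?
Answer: $\frac{i \sqrt{51194}}{1996800} \approx 0.00011331 i$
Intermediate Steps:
$o{\left(u \right)} = 2 u \left(160 + u\right)$
$\frac{n{\left(- \frac{222}{-208} \right)}}{o{\left(-240 \right)}} = \frac{\sqrt{-20 - \frac{222}{-208}}}{2 \left(-240\right) \left(160 - 240\right)} = \frac{\sqrt{-20 - - \frac{111}{104}}}{2 \left(-240\right) \left(-80\right)} = \frac{\sqrt{-20 + \frac{111}{104}}}{38400} = \sqrt{- \frac{1969}{104}} \cdot \frac{1}{38400} = \frac{i \sqrt{51194}}{52} \cdot \frac{1}{38400} = \frac{i \sqrt{51194}}{1996800}$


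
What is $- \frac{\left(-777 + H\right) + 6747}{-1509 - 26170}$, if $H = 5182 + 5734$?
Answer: $\frac{16886}{27679} \approx 0.61007$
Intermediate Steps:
$H = 10916$
$- \frac{\left(-777 + H\right) + 6747}{-1509 - 26170} = - \frac{\left(-777 + 10916\right) + 6747}{-1509 - 26170} = - \frac{10139 + 6747}{-27679} = - \frac{16886 \left(-1\right)}{27679} = \left(-1\right) \left(- \frac{16886}{27679}\right) = \frac{16886}{27679}$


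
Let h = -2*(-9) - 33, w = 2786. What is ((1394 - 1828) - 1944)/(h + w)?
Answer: -2378/2771 ≈ -0.85817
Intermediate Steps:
h = -15 (h = 18 - 33 = -15)
((1394 - 1828) - 1944)/(h + w) = ((1394 - 1828) - 1944)/(-15 + 2786) = (-434 - 1944)/2771 = -2378*1/2771 = -2378/2771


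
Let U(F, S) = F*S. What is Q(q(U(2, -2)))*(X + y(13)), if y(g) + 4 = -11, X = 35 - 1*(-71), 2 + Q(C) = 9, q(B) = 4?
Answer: 637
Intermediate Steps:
Q(C) = 7 (Q(C) = -2 + 9 = 7)
X = 106 (X = 35 + 71 = 106)
y(g) = -15 (y(g) = -4 - 11 = -15)
Q(q(U(2, -2)))*(X + y(13)) = 7*(106 - 15) = 7*91 = 637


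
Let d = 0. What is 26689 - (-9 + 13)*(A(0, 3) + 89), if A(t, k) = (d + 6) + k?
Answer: 26297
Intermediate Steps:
A(t, k) = 6 + k (A(t, k) = (0 + 6) + k = 6 + k)
26689 - (-9 + 13)*(A(0, 3) + 89) = 26689 - (-9 + 13)*((6 + 3) + 89) = 26689 - 4*(9 + 89) = 26689 - 4*98 = 26689 - 1*392 = 26689 - 392 = 26297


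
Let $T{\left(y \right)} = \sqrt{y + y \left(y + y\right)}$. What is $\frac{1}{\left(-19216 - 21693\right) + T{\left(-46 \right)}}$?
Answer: $- \frac{40909}{1673542095} - \frac{\sqrt{4186}}{1673542095} \approx -2.4483 \cdot 10^{-5}$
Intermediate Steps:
$T{\left(y \right)} = \sqrt{y + 2 y^{2}}$ ($T{\left(y \right)} = \sqrt{y + y 2 y} = \sqrt{y + 2 y^{2}}$)
$\frac{1}{\left(-19216 - 21693\right) + T{\left(-46 \right)}} = \frac{1}{\left(-19216 - 21693\right) + \sqrt{- 46 \left(1 + 2 \left(-46\right)\right)}} = \frac{1}{-40909 + \sqrt{- 46 \left(1 - 92\right)}} = \frac{1}{-40909 + \sqrt{\left(-46\right) \left(-91\right)}} = \frac{1}{-40909 + \sqrt{4186}}$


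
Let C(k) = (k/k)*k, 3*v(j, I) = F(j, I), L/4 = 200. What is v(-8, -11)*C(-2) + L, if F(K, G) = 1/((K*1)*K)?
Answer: 76799/96 ≈ 799.99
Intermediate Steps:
L = 800 (L = 4*200 = 800)
F(K, G) = K**(-2) (F(K, G) = 1/(K*K) = 1/K**2 = K**(-2))
v(j, I) = 1/(3*j**2)
C(k) = k (C(k) = 1*k = k)
v(-8, -11)*C(-2) + L = ((1/3)/(-8)**2)*(-2) + 800 = ((1/3)*(1/64))*(-2) + 800 = (1/192)*(-2) + 800 = -1/96 + 800 = 76799/96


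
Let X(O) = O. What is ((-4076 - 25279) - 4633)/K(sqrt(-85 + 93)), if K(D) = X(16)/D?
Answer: -8497*sqrt(2)/2 ≈ -6008.3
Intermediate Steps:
K(D) = 16/D
((-4076 - 25279) - 4633)/K(sqrt(-85 + 93)) = ((-4076 - 25279) - 4633)/((16/(sqrt(-85 + 93)))) = (-29355 - 4633)/((16/(sqrt(8)))) = -33988*sqrt(2)/8 = -8497*sqrt(2)/2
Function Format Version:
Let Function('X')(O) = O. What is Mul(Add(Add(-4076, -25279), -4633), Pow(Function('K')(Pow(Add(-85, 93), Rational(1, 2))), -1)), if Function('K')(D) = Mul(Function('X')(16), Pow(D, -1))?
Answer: Mul(Rational(-8497, 2), Pow(2, Rational(1, 2))) ≈ -6008.3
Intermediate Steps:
Function('K')(D) = Mul(16, Pow(D, -1))
Mul(Add(Add(-4076, -25279), -4633), Pow(Function('K')(Pow(Add(-85, 93), Rational(1, 2))), -1)) = Mul(Add(Add(-4076, -25279), -4633), Pow(Mul(16, Pow(Pow(Add(-85, 93), Rational(1, 2)), -1)), -1)) = Mul(Add(-29355, -4633), Pow(Mul(16, Pow(Pow(8, Rational(1, 2)), -1)), -1)) = Mul(-33988, Pow(Mul(16, Pow(Mul(2, Pow(2, Rational(1, 2))), -1)), -1)) = Mul(-33988, Pow(Mul(16, Mul(Rational(1, 4), Pow(2, Rational(1, 2)))), -1)) = Mul(-33988, Pow(Mul(4, Pow(2, Rational(1, 2))), -1)) = Mul(-33988, Mul(Rational(1, 8), Pow(2, Rational(1, 2)))) = Mul(Rational(-8497, 2), Pow(2, Rational(1, 2)))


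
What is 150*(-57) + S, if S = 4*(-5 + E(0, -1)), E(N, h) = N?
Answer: -8570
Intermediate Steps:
S = -20 (S = 4*(-5 + 0) = 4*(-5) = -20)
150*(-57) + S = 150*(-57) - 20 = -8550 - 20 = -8570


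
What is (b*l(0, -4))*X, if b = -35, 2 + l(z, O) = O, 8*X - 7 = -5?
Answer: 105/2 ≈ 52.500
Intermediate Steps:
X = 1/4 (X = 7/8 + (1/8)*(-5) = 7/8 - 5/8 = 1/4 ≈ 0.25000)
l(z, O) = -2 + O
(b*l(0, -4))*X = -35*(-2 - 4)*(1/4) = -35*(-6)*(1/4) = 210*(1/4) = 105/2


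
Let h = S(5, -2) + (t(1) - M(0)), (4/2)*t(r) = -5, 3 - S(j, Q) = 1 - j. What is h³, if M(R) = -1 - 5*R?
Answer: 1331/8 ≈ 166.38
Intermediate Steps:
S(j, Q) = 2 + j (S(j, Q) = 3 - (1 - j) = 3 + (-1 + j) = 2 + j)
t(r) = -5/2 (t(r) = (½)*(-5) = -5/2)
h = 11/2 (h = (2 + 5) + (-5/2 - (-1 - 5*0)) = 7 + (-5/2 - (-1 + 0)) = 7 + (-5/2 - 1*(-1)) = 7 + (-5/2 + 1) = 7 - 3/2 = 11/2 ≈ 5.5000)
h³ = (11/2)³ = 1331/8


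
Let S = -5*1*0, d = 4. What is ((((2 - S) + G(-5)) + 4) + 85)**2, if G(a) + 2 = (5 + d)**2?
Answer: 28900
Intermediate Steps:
S = 0 (S = -5*0 = 0)
G(a) = 79 (G(a) = -2 + (5 + 4)**2 = -2 + 9**2 = -2 + 81 = 79)
((((2 - S) + G(-5)) + 4) + 85)**2 = ((((2 - 1*0) + 79) + 4) + 85)**2 = ((((2 + 0) + 79) + 4) + 85)**2 = (((2 + 79) + 4) + 85)**2 = ((81 + 4) + 85)**2 = (85 + 85)**2 = 170**2 = 28900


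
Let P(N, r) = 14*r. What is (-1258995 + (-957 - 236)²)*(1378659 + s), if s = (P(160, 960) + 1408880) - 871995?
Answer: 316843337936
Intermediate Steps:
s = 550325 (s = (14*960 + 1408880) - 871995 = (13440 + 1408880) - 871995 = 1422320 - 871995 = 550325)
(-1258995 + (-957 - 236)²)*(1378659 + s) = (-1258995 + (-957 - 236)²)*(1378659 + 550325) = (-1258995 + (-1193)²)*1928984 = (-1258995 + 1423249)*1928984 = 164254*1928984 = 316843337936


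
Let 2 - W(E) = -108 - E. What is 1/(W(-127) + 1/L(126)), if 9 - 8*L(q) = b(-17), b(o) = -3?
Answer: -3/49 ≈ -0.061224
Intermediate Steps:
L(q) = 3/2 (L(q) = 9/8 - ⅛*(-3) = 9/8 + 3/8 = 3/2)
W(E) = 110 + E (W(E) = 2 - (-108 - E) = 2 + (108 + E) = 110 + E)
1/(W(-127) + 1/L(126)) = 1/((110 - 127) + 1/(3/2)) = 1/(-17 + ⅔) = 1/(-49/3) = -3/49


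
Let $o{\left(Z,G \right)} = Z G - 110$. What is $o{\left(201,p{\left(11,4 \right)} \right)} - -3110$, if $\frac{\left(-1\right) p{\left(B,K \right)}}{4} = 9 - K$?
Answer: $-1020$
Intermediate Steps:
$p{\left(B,K \right)} = -36 + 4 K$ ($p{\left(B,K \right)} = - 4 \left(9 - K\right) = -36 + 4 K$)
$o{\left(Z,G \right)} = -110 + G Z$ ($o{\left(Z,G \right)} = G Z - 110 = -110 + G Z$)
$o{\left(201,p{\left(11,4 \right)} \right)} - -3110 = \left(-110 + \left(-36 + 4 \cdot 4\right) 201\right) - -3110 = \left(-110 + \left(-36 + 16\right) 201\right) + 3110 = \left(-110 - 4020\right) + 3110 = -4130 + 3110 = -1020$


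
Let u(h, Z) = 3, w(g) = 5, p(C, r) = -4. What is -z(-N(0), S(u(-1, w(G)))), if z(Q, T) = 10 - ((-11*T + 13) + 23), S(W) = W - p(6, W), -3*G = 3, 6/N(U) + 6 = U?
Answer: -51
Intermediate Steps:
N(U) = 6/(-6 + U)
G = -1 (G = -⅓*3 = -1)
S(W) = 4 + W (S(W) = W - 1*(-4) = W + 4 = 4 + W)
z(Q, T) = -26 + 11*T (z(Q, T) = 10 - ((13 - 11*T) + 23) = 10 - (36 - 11*T) = 10 + (-36 + 11*T) = -26 + 11*T)
-z(-N(0), S(u(-1, w(G)))) = -(-26 + 11*(4 + 3)) = -(-26 + 11*7) = -(-26 + 77) = -1*51 = -51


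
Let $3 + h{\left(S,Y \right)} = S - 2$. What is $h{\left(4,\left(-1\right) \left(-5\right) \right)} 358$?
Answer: $-358$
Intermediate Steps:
$h{\left(S,Y \right)} = -5 + S$ ($h{\left(S,Y \right)} = -3 + \left(S - 2\right) = -3 + \left(-2 + S\right) = -5 + S$)
$h{\left(4,\left(-1\right) \left(-5\right) \right)} 358 = \left(-5 + 4\right) 358 = \left(-1\right) 358 = -358$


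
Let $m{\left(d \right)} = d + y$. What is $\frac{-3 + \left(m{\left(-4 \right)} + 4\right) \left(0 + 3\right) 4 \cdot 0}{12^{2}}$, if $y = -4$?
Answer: $- \frac{1}{48} \approx -0.020833$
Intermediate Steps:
$m{\left(d \right)} = -4 + d$ ($m{\left(d \right)} = d - 4 = -4 + d$)
$\frac{-3 + \left(m{\left(-4 \right)} + 4\right) \left(0 + 3\right) 4 \cdot 0}{12^{2}} = \frac{-3 + \left(\left(-4 - 4\right) + 4\right) \left(0 + 3\right) 4 \cdot 0}{12^{2}} = \frac{-3 + \left(-8 + 4\right) 3 \cdot 4 \cdot 0}{144} = \left(-3 + \left(-4\right) 12 \cdot 0\right) \frac{1}{144} = \left(-3 - 0\right) \frac{1}{144} = \left(-3 + 0\right) \frac{1}{144} = \left(-3\right) \frac{1}{144} = - \frac{1}{48}$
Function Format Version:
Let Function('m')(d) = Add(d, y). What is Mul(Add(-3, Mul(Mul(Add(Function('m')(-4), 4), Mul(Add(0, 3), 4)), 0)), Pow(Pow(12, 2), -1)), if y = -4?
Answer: Rational(-1, 48) ≈ -0.020833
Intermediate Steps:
Function('m')(d) = Add(-4, d) (Function('m')(d) = Add(d, -4) = Add(-4, d))
Mul(Add(-3, Mul(Mul(Add(Function('m')(-4), 4), Mul(Add(0, 3), 4)), 0)), Pow(Pow(12, 2), -1)) = Mul(Add(-3, Mul(Mul(Add(Add(-4, -4), 4), Mul(Add(0, 3), 4)), 0)), Pow(Pow(12, 2), -1)) = Mul(Add(-3, Mul(Mul(Add(-8, 4), Mul(3, 4)), 0)), Pow(144, -1)) = Mul(Add(-3, Mul(Mul(-4, 12), 0)), Rational(1, 144)) = Mul(Add(-3, Mul(-48, 0)), Rational(1, 144)) = Mul(Add(-3, 0), Rational(1, 144)) = Mul(-3, Rational(1, 144)) = Rational(-1, 48)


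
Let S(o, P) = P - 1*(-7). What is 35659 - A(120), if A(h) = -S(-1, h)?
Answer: 35786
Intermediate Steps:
S(o, P) = 7 + P (S(o, P) = P + 7 = 7 + P)
A(h) = -7 - h (A(h) = -(7 + h) = -7 - h)
35659 - A(120) = 35659 - (-7 - 1*120) = 35659 - (-7 - 120) = 35659 - 1*(-127) = 35659 + 127 = 35786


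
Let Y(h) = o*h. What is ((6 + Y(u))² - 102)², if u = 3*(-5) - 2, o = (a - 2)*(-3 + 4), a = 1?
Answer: 182329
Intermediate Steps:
o = -1 (o = (1 - 2)*(-3 + 4) = -1*1 = -1)
u = -17 (u = -15 - 2 = -17)
Y(h) = -h
((6 + Y(u))² - 102)² = ((6 - 1*(-17))² - 102)² = ((6 + 17)² - 102)² = (23² - 102)² = (529 - 102)² = 427² = 182329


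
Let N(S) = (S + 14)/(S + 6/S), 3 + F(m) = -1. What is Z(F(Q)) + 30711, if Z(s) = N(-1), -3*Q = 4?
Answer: 214964/7 ≈ 30709.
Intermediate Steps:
Q = -4/3 (Q = -⅓*4 = -4/3 ≈ -1.3333)
F(m) = -4 (F(m) = -3 - 1 = -4)
N(S) = (14 + S)/(S + 6/S)
Z(s) = -13/7 (Z(s) = -(14 - 1)/(6 + (-1)²) = -1*13/(6 + 1) = -1*13/7 = -1*⅐*13 = -13/7)
Z(F(Q)) + 30711 = -13/7 + 30711 = 214964/7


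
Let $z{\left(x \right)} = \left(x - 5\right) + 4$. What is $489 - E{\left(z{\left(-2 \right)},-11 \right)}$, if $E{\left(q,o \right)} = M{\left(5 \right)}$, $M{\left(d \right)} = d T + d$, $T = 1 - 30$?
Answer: $629$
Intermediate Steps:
$T = -29$ ($T = 1 - 30 = -29$)
$M{\left(d \right)} = - 28 d$ ($M{\left(d \right)} = d \left(-29\right) + d = - 29 d + d = - 28 d$)
$z{\left(x \right)} = -1 + x$ ($z{\left(x \right)} = \left(-5 + x\right) + 4 = -1 + x$)
$E{\left(q,o \right)} = -140$ ($E{\left(q,o \right)} = \left(-28\right) 5 = -140$)
$489 - E{\left(z{\left(-2 \right)},-11 \right)} = 489 - -140 = 489 + 140 = 629$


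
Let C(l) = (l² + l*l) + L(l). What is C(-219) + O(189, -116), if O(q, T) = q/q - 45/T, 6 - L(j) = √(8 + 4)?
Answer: 11127809/116 - 2*√3 ≈ 95926.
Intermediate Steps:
L(j) = 6 - 2*√3 (L(j) = 6 - √(8 + 4) = 6 - √12 = 6 - 2*√3)
C(l) = 6 - 2*√3 + 2*l² (C(l) = (l² + l*l) + (6 - 2*√3) = (l² + l²) + (6 - 2*√3) = 2*l² + (6 - 2*√3) = 6 - 2*√3 + 2*l²)
O(q, T) = 1 - 45/T
C(-219) + O(189, -116) = (6 - 2*√3 + 2*(-219)²) + (-45 - 116)/(-116) = (6 - 2*√3 + 2*47961) - 1/116*(-161) = (6 - 2*√3 + 95922) + 161/116 = (95928 - 2*√3) + 161/116 = 11127809/116 - 2*√3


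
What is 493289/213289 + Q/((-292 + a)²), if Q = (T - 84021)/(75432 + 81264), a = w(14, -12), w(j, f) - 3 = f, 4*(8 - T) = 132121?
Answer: 28012429452887179/12112097297518176 ≈ 2.3128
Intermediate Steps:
T = -132089/4 (T = 8 - ¼*132121 = 8 - 132121/4 = -132089/4 ≈ -33022.)
w(j, f) = 3 + f
a = -9 (a = 3 - 12 = -9)
Q = -468173/626784 (Q = (-132089/4 - 84021)/(75432 + 81264) = -468173/4/156696 = -468173/4*1/156696 = -468173/626784 ≈ -0.74694)
493289/213289 + Q/((-292 + a)²) = 493289/213289 - 468173/(626784*(-292 - 9)²) = 493289*(1/213289) - 468173/(626784*((-301)²)) = 493289/213289 - 468173/626784/90601 = 493289/213289 - 468173/626784*1/90601 = 493289/213289 - 468173/56787257184 = 28012429452887179/12112097297518176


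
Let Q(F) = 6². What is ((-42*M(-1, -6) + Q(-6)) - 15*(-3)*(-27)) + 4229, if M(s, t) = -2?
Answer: 3134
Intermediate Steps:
Q(F) = 36
((-42*M(-1, -6) + Q(-6)) - 15*(-3)*(-27)) + 4229 = ((-42*(-2) + 36) - 15*(-3)*(-27)) + 4229 = ((84 + 36) + 45*(-27)) + 4229 = (120 - 1215) + 4229 = -1095 + 4229 = 3134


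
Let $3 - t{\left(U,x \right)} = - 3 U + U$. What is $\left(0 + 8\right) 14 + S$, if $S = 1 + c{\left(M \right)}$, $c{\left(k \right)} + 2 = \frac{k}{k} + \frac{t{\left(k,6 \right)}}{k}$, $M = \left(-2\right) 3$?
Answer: $\frac{227}{2} \approx 113.5$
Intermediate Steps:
$M = -6$
$t{\left(U,x \right)} = 3 + 2 U$ ($t{\left(U,x \right)} = 3 - \left(- 3 U + U\right) = 3 - - 2 U = 3 + 2 U$)
$c{\left(k \right)} = -1 + \frac{3 + 2 k}{k}$ ($c{\left(k \right)} = -2 + \left(\frac{k}{k} + \frac{3 + 2 k}{k}\right) = -2 + \left(1 + \frac{3 + 2 k}{k}\right) = -1 + \frac{3 + 2 k}{k}$)
$S = \frac{3}{2}$ ($S = 1 + \frac{3 - 6}{-6} = 1 - - \frac{1}{2} = 1 + \frac{1}{2} = \frac{3}{2} \approx 1.5$)
$\left(0 + 8\right) 14 + S = \left(0 + 8\right) 14 + \frac{3}{2} = 8 \cdot 14 + \frac{3}{2} = 112 + \frac{3}{2} = \frac{227}{2}$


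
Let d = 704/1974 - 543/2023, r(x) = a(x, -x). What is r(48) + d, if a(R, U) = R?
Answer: 1959547/40749 ≈ 48.088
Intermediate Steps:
r(x) = x
d = 3595/40749 (d = 704*(1/1974) - 543*1/2023 = 352/987 - 543/2023 = 3595/40749 ≈ 0.088223)
r(48) + d = 48 + 3595/40749 = 1959547/40749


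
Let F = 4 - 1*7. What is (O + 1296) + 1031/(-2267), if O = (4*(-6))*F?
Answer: 3100225/2267 ≈ 1367.5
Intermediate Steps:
F = -3 (F = 4 - 7 = -3)
O = 72 (O = (4*(-6))*(-3) = -24*(-3) = 72)
(O + 1296) + 1031/(-2267) = (72 + 1296) + 1031/(-2267) = 1368 + 1031*(-1/2267) = 1368 - 1031/2267 = 3100225/2267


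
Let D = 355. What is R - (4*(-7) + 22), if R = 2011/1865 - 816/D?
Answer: 632903/132415 ≈ 4.7797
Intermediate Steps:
R = -161587/132415 (R = 2011/1865 - 816/355 = -161587/132415 ≈ -1.2203)
R - (4*(-7) + 22) = -161587/132415 - (4*(-7) + 22) = -161587/132415 - (-28 + 22) = -161587/132415 - 1*(-6) = -161587/132415 + 6 = 632903/132415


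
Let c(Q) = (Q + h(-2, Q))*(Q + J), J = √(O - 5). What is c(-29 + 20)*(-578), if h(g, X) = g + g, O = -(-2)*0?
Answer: -67626 + 7514*I*√5 ≈ -67626.0 + 16802.0*I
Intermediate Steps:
O = 0 (O = -1*0 = 0)
h(g, X) = 2*g
J = I*√5 (J = √(0 - 5) = √(-5) = I*√5 ≈ 2.2361*I)
c(Q) = (-4 + Q)*(Q + I*√5) (c(Q) = (Q + 2*(-2))*(Q + I*√5) = (Q - 4)*(Q + I*√5) = (-4 + Q)*(Q + I*√5))
c(-29 + 20)*(-578) = ((-29 + 20)² - 4*(-29 + 20) - 4*I*√5 + I*(-29 + 20)*√5)*(-578) = ((-9)² - 4*(-9) - 4*I*√5 + I*(-9)*√5)*(-578) = (81 + 36 - 4*I*√5 - 9*I*√5)*(-578) = (117 - 13*I*√5)*(-578) = -67626 + 7514*I*√5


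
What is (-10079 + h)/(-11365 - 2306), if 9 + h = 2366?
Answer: 858/1519 ≈ 0.56485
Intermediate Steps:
h = 2357 (h = -9 + 2366 = 2357)
(-10079 + h)/(-11365 - 2306) = (-10079 + 2357)/(-11365 - 2306) = -7722/(-13671) = -7722*(-1/13671) = 858/1519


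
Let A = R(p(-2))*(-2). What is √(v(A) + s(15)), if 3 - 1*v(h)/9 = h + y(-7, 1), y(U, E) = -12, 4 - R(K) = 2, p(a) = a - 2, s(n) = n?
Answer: √186 ≈ 13.638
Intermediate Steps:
p(a) = -2 + a
R(K) = 2 (R(K) = 4 - 1*2 = 4 - 2 = 2)
A = -4 (A = 2*(-2) = -4)
v(h) = 135 - 9*h (v(h) = 27 - 9*(h - 12) = 27 - 9*(-12 + h) = 27 + (108 - 9*h) = 135 - 9*h)
√(v(A) + s(15)) = √((135 - 9*(-4)) + 15) = √((135 + 36) + 15) = √(171 + 15) = √186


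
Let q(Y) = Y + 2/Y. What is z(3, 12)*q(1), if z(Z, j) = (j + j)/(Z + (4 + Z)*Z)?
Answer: 3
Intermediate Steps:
z(Z, j) = 2*j/(Z + Z*(4 + Z)) (z(Z, j) = (2*j)/(Z + Z*(4 + Z)) = 2*j/(Z + Z*(4 + Z)))
z(3, 12)*q(1) = (2*12/(3*(5 + 3)))*(1 + 2/1) = (2*12*(1/3)/8)*(1 + 2*1) = (2*12*(1/3)*(1/8))*(1 + 2) = 1*3 = 3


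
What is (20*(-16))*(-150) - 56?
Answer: 47944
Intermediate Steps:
(20*(-16))*(-150) - 56 = -320*(-150) - 56 = 48000 - 56 = 47944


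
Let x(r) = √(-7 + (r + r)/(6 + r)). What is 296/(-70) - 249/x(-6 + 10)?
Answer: -148/35 + 249*I*√155/31 ≈ -4.2286 + 100.0*I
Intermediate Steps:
x(r) = √(-7 + 2*r/(6 + r)) (x(r) = √(-7 + (2*r)/(6 + r)) = √(-7 + 2*r/(6 + r)))
296/(-70) - 249/x(-6 + 10) = 296/(-70) - 249*√(6 + (-6 + 10))/√(-42 - 5*(-6 + 10)) = 296*(-1/70) - 249*√(6 + 4)/√(-42 - 5*4) = -148/35 - 249*√10/√(-42 - 20) = -148/35 - 249*(-I*√155/31) = -148/35 - (-249)*I*√155/31 = -148/35 + 249*I*√155/31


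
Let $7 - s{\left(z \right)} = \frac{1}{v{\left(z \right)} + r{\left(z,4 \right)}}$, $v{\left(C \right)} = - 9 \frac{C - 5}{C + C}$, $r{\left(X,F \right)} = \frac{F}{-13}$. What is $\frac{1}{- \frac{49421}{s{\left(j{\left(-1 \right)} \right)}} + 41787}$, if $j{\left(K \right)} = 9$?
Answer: $\frac{223}{7835871} \approx 2.8459 \cdot 10^{-5}$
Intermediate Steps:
$r{\left(X,F \right)} = - \frac{F}{13}$ ($r{\left(X,F \right)} = F \left(- \frac{1}{13}\right) = - \frac{F}{13}$)
$v{\left(C \right)} = - \frac{9 \left(-5 + C\right)}{2 C}$ ($v{\left(C \right)} = - 9 \frac{-5 + C}{2 C} = - \frac{9 \left(-5 + C\right)}{2 C}$)
$s{\left(z \right)} = 7 - \frac{1}{- \frac{4}{13} + \frac{9 \left(5 - z\right)}{2 z}}$ ($s{\left(z \right)} = 7 - \frac{1}{\frac{9 \left(5 - z\right)}{2 z} - \frac{4}{13}} = 7 - \frac{1}{- \frac{4}{13} + \frac{9 \left(5 - z\right)}{2 z}}$)
$\frac{1}{- \frac{49421}{s{\left(j{\left(-1 \right)} \right)}} + 41787} = \frac{1}{- \frac{49421}{\frac{1}{5} \frac{1}{-117 + 25 \cdot 9} \left(-4095 + 901 \cdot 9\right)} + 41787} = \frac{1}{- \frac{49421}{\frac{1}{5} \frac{1}{-117 + 225} \left(-4095 + 8109\right)} + 41787} = \frac{1}{- \frac{49421}{\frac{1}{5} \cdot \frac{1}{108} \cdot 4014} + 41787} = \frac{1}{- \frac{49421}{\frac{223}{30}} + 41787} = \frac{1}{\left(-49421\right) \frac{30}{223} + 41787} = \frac{1}{- \frac{1482630}{223} + 41787} = \frac{1}{\frac{7835871}{223}} = \frac{223}{7835871}$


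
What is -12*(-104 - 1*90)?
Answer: 2328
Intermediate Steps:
-12*(-104 - 1*90) = -12*(-104 - 90) = -12*(-194) = 2328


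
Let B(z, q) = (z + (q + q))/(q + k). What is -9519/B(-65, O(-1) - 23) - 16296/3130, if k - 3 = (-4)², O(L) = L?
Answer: -75406899/176845 ≈ -426.40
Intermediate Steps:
k = 19 (k = 3 + (-4)² = 3 + 16 = 19)
B(z, q) = (z + 2*q)/(19 + q) (B(z, q) = (z + (q + q))/(q + 19) = (z + 2*q)/(19 + q))
-9519/B(-65, O(-1) - 23) - 16296/3130 = -9519*(19 + (-1 - 23))/(-65 + 2*(-1 - 23)) - 16296/3130 = -9519*(19 - 24)/(-65 + 2*(-24)) - 16296*1/3130 = -9519*(-5/(-65 - 48)) - 8148/1565 = -9519/((-⅕*(-113))) - 8148/1565 = -9519/113/5 - 8148/1565 = -9519*5/113 - 8148/1565 = -47595/113 - 8148/1565 = -75406899/176845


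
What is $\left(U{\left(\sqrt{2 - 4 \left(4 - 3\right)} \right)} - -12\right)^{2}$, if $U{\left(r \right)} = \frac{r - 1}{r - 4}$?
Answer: $\frac{1274 \sqrt{2} + 2063 i}{2 \left(4 \sqrt{2} + 7 i\right)} \approx 152.06 - 5.814 i$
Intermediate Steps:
$U{\left(r \right)} = \frac{-1 + r}{-4 + r}$
$\left(U{\left(\sqrt{2 - 4 \left(4 - 3\right)} \right)} - -12\right)^{2} = \left(\frac{-1 + \sqrt{2 - 4 \left(4 - 3\right)}}{-4 + \sqrt{2 - 4 \left(4 - 3\right)}} - -12\right)^{2} = \left(\frac{-1 + \sqrt{2 - 4}}{-4 + \sqrt{2 - 4}} + 12\right)^{2} = \left(\frac{-1 + \sqrt{-2}}{-4 + \sqrt{-2}} + 12\right)^{2} = \left(\frac{-1 + i \sqrt{2}}{-4 + i \sqrt{2}} + 12\right)^{2} = \left(12 + \frac{-1 + i \sqrt{2}}{-4 + i \sqrt{2}}\right)^{2}$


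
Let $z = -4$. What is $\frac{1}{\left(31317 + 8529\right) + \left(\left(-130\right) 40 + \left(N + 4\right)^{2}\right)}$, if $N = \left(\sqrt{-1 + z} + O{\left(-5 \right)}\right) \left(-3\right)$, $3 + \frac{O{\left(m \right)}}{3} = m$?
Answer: $\frac{i}{3 \left(152 \sqrt{5} + 13459 i\right)} \approx 2.4751 \cdot 10^{-5} + 6.2504 \cdot 10^{-7} i$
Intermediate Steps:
$O{\left(m \right)} = -9 + 3 m$
$N = 72 - 3 i \sqrt{5}$ ($N = \left(\sqrt{-1 - 4} + \left(-9 + 3 \left(-5\right)\right)\right) \left(-3\right) = \left(\sqrt{-5} - 24\right) \left(-3\right) = \left(i \sqrt{5} - 24\right) \left(-3\right) = \left(-24 + i \sqrt{5}\right) \left(-3\right) = 72 - 3 i \sqrt{5} \approx 72.0 - 6.7082 i$)
$\frac{1}{\left(31317 + 8529\right) + \left(\left(-130\right) 40 + \left(N + 4\right)^{2}\right)} = \frac{1}{\left(31317 + 8529\right) + \left(\left(-130\right) 40 + \left(\left(72 - 3 i \sqrt{5}\right) + 4\right)^{2}\right)} = \frac{1}{39846 - \left(5200 - \left(76 - 3 i \sqrt{5}\right)^{2}\right)} = \frac{1}{34646 + \left(76 - 3 i \sqrt{5}\right)^{2}}$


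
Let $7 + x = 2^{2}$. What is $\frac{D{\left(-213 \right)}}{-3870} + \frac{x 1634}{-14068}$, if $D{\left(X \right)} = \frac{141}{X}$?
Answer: $\frac{168447967}{483183045} \approx 0.34862$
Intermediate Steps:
$x = -3$ ($x = -7 + 2^{2} = -7 + 4 = -3$)
$\frac{D{\left(-213 \right)}}{-3870} + \frac{x 1634}{-14068} = \frac{141 \frac{1}{-213}}{-3870} + \frac{\left(-3\right) 1634}{-14068} = 141 \left(- \frac{1}{213}\right) \left(- \frac{1}{3870}\right) - - \frac{2451}{7034} = \left(- \frac{47}{71}\right) \left(- \frac{1}{3870}\right) + \frac{2451}{7034} = \frac{47}{274770} + \frac{2451}{7034} = \frac{168447967}{483183045}$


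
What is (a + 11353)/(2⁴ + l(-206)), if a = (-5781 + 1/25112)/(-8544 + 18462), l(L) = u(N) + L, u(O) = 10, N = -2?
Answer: -2827442271577/44830946880 ≈ -63.069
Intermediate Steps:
l(L) = 10 + L
a = -145172471/249060816 (a = (-5781 + 1/25112)/9918 = -145172471/25112*1/9918 = -145172471/249060816 ≈ -0.58288)
(a + 11353)/(2⁴ + l(-206)) = (-145172471/249060816 + 11353)/(2⁴ + (10 - 206)) = 2827442271577/(249060816*(16 - 196)) = (2827442271577/249060816)/(-180) = (2827442271577/249060816)*(-1/180) = -2827442271577/44830946880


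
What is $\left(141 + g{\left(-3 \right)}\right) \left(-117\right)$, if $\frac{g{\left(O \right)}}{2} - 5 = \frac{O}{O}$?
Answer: $-17901$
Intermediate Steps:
$g{\left(O \right)} = 12$ ($g{\left(O \right)} = 10 + 2 \frac{O}{O} = 10 + 2 \cdot 1 = 10 + 2 = 12$)
$\left(141 + g{\left(-3 \right)}\right) \left(-117\right) = \left(141 + 12\right) \left(-117\right) = 153 \left(-117\right) = -17901$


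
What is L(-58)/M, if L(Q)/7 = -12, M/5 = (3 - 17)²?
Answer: -3/35 ≈ -0.085714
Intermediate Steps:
M = 980 (M = 5*(3 - 17)² = 5*(-14)² = 5*196 = 980)
L(Q) = -84 (L(Q) = 7*(-12) = -84)
L(-58)/M = -84/980 = -84*1/980 = -3/35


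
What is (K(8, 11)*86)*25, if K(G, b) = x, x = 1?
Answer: 2150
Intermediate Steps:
K(G, b) = 1
(K(8, 11)*86)*25 = (1*86)*25 = 86*25 = 2150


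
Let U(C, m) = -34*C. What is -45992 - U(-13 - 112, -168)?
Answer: -50242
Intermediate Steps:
-45992 - U(-13 - 112, -168) = -45992 - (-34)*(-13 - 112) = -45992 - (-34)*(-125) = -45992 - 1*4250 = -45992 - 4250 = -50242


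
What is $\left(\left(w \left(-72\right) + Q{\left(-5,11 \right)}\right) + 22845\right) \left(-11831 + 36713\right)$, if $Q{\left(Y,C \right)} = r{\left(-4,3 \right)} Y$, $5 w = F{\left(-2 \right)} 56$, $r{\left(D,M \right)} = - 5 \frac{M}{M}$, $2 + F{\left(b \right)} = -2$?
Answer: $\frac{3246553596}{5} \approx 6.4931 \cdot 10^{8}$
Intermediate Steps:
$F{\left(b \right)} = -4$ ($F{\left(b \right)} = -2 - 2 = -4$)
$r{\left(D,M \right)} = -5$ ($r{\left(D,M \right)} = \left(-5\right) 1 = -5$)
$w = - \frac{224}{5}$ ($w = \frac{\left(-4\right) 56}{5} = \frac{1}{5} \left(-224\right) = - \frac{224}{5} \approx -44.8$)
$Q{\left(Y,C \right)} = - 5 Y$
$\left(\left(w \left(-72\right) + Q{\left(-5,11 \right)}\right) + 22845\right) \left(-11831 + 36713\right) = \left(\left(\left(- \frac{224}{5}\right) \left(-72\right) - -25\right) + 22845\right) \left(-11831 + 36713\right) = \left(\left(\frac{16128}{5} + 25\right) + 22845\right) 24882 = \left(\frac{16253}{5} + 22845\right) 24882 = \frac{130478}{5} \cdot 24882 = \frac{3246553596}{5}$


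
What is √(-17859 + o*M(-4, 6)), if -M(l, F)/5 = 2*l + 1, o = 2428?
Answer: √67121 ≈ 259.08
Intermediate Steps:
M(l, F) = -5 - 10*l (M(l, F) = -5*(2*l + 1) = -5*(1 + 2*l) = -5 - 10*l)
√(-17859 + o*M(-4, 6)) = √(-17859 + 2428*(-5 - 10*(-4))) = √(-17859 + 2428*(-5 + 40)) = √(-17859 + 2428*35) = √(-17859 + 84980) = √67121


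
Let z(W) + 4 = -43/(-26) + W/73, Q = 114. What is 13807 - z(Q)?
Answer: 26207175/1898 ≈ 13808.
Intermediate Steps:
z(W) = -61/26 + W/73 (z(W) = -4 + (-43/(-26) + W/73) = -4 + (-43*(-1/26) + W*(1/73)) = -4 + (43/26 + W/73) = -61/26 + W/73)
13807 - z(Q) = 13807 - (-61/26 + (1/73)*114) = 13807 - (-61/26 + 114/73) = 13807 - 1*(-1489/1898) = 13807 + 1489/1898 = 26207175/1898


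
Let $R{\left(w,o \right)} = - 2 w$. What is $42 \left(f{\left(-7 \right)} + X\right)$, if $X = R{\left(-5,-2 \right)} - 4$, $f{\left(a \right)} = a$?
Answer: $-42$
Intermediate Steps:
$X = 6$ ($X = \left(-2\right) \left(-5\right) - 4 = 10 - 4 = 6$)
$42 \left(f{\left(-7 \right)} + X\right) = 42 \left(-7 + 6\right) = 42 \left(-1\right) = -42$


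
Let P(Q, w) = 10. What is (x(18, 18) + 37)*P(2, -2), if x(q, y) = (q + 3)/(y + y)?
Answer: 2255/6 ≈ 375.83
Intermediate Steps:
x(q, y) = (3 + q)/(2*y) (x(q, y) = (3 + q)/((2*y)) = (3 + q)*(1/(2*y)) = (3 + q)/(2*y))
(x(18, 18) + 37)*P(2, -2) = ((1/2)*(3 + 18)/18 + 37)*10 = ((1/2)*(1/18)*21 + 37)*10 = (7/12 + 37)*10 = (451/12)*10 = 2255/6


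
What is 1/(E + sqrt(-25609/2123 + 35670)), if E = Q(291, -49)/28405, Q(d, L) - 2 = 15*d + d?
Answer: -280895170270/61079499755934453 + 806844025*sqrt(160714923523)/61079499755934453 ≈ 0.0052911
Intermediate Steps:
Q(d, L) = 2 + 16*d (Q(d, L) = 2 + (15*d + d) = 2 + 16*d)
E = 4658/28405 (E = (2 + 16*291)/28405 = (2 + 4656)*(1/28405) = 4658*(1/28405) = 4658/28405 ≈ 0.16399)
1/(E + sqrt(-25609/2123 + 35670)) = 1/(4658/28405 + sqrt(-25609/2123 + 35670)) = 1/(4658/28405 + sqrt(75701801/2123)) = 1/(4658/28405 + sqrt(160714923523)/2123)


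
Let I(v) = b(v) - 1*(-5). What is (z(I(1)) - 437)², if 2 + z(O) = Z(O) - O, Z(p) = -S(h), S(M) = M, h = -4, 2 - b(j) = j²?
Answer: 194481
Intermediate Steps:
b(j) = 2 - j²
Z(p) = 4 (Z(p) = -1*(-4) = 4)
I(v) = 7 - v² (I(v) = (2 - v²) - 1*(-5) = (2 - v²) + 5 = 7 - v²)
z(O) = 2 - O (z(O) = -2 + (4 - O) = 2 - O)
(z(I(1)) - 437)² = ((2 - (7 - 1*1²)) - 437)² = ((2 - (7 - 1*1)) - 437)² = ((2 - (7 - 1)) - 437)² = ((2 - 1*6) - 437)² = ((2 - 6) - 437)² = (-4 - 437)² = (-441)² = 194481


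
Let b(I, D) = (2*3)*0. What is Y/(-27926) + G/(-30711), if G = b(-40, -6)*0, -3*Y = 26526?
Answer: 4421/13963 ≈ 0.31662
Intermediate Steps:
Y = -8842 (Y = -⅓*26526 = -8842)
b(I, D) = 0 (b(I, D) = 6*0 = 0)
G = 0 (G = 0*0 = 0)
Y/(-27926) + G/(-30711) = -8842/(-27926) + 0/(-30711) = -8842*(-1/27926) + 0*(-1/30711) = 4421/13963 + 0 = 4421/13963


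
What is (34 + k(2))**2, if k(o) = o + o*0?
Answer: 1296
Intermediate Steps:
k(o) = o (k(o) = o + 0 = o)
(34 + k(2))**2 = (34 + 2)**2 = 36**2 = 1296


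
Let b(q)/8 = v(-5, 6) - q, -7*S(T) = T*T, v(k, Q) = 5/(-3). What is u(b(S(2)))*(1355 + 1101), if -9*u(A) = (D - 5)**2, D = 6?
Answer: -2456/9 ≈ -272.89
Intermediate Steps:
v(k, Q) = -5/3 (v(k, Q) = 5*(-1/3) = -5/3)
S(T) = -T**2/7 (S(T) = -T*T/7 = -T**2/7)
b(q) = -40/3 - 8*q (b(q) = 8*(-5/3 - q) = -40/3 - 8*q)
u(A) = -1/9 (u(A) = -(6 - 5)**2/9 = -1/9*1**2 = -1/9*1 = -1/9)
u(b(S(2)))*(1355 + 1101) = -(1355 + 1101)/9 = -1/9*2456 = -2456/9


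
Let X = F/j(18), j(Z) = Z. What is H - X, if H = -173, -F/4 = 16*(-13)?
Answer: -1973/9 ≈ -219.22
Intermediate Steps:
F = 832 (F = -64*(-13) = -4*(-208) = 832)
X = 416/9 (X = 832/18 = 832*(1/18) = 416/9 ≈ 46.222)
H - X = -173 - 1*416/9 = -173 - 416/9 = -1973/9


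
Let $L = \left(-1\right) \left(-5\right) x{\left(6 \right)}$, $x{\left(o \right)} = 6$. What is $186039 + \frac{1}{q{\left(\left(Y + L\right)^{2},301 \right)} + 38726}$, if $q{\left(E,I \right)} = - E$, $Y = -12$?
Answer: $\frac{7144269679}{38402} \approx 1.8604 \cdot 10^{5}$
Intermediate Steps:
$L = 30$ ($L = \left(-1\right) \left(-5\right) 6 = 5 \cdot 6 = 30$)
$186039 + \frac{1}{q{\left(\left(Y + L\right)^{2},301 \right)} + 38726} = 186039 + \frac{1}{- \left(-12 + 30\right)^{2} + 38726} = 186039 + \frac{1}{- 18^{2} + 38726} = 186039 + \frac{1}{\left(-1\right) 324 + 38726} = 186039 + \frac{1}{-324 + 38726} = 186039 + \frac{1}{38402} = \frac{7144269679}{38402}$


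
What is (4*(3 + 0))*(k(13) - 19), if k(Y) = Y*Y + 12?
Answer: 1944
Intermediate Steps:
k(Y) = 12 + Y**2 (k(Y) = Y**2 + 12 = 12 + Y**2)
(4*(3 + 0))*(k(13) - 19) = (4*(3 + 0))*((12 + 13**2) - 19) = (4*3)*((12 + 169) - 19) = 12*(181 - 19) = 12*162 = 1944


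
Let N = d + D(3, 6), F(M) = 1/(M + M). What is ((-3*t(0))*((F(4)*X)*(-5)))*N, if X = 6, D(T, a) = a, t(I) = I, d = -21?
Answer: 0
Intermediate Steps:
F(M) = 1/(2*M)
N = -15 (N = -21 + 6 = -15)
((-3*t(0))*((F(4)*X)*(-5)))*N = ((-3*0)*((((½)/4)*6)*(-5)))*(-15) = (0*((((½)*(¼))*6)*(-5)))*(-15) = (0*(((⅛)*6)*(-5)))*(-15) = (0*((¾)*(-5)))*(-15) = (0*(-15/4))*(-15) = 0*(-15) = 0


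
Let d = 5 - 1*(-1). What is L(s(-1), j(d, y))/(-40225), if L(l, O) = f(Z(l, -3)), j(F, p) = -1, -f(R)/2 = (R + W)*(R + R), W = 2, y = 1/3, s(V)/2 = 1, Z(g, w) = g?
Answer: 32/40225 ≈ 0.00079553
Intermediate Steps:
s(V) = 2 (s(V) = 2*1 = 2)
d = 6 (d = 5 + 1 = 6)
y = 1/3 ≈ 0.33333
f(R) = -4*R*(2 + R) (f(R) = -2*(R + 2)*(R + R) = -2*(2 + R)*2*R = -4*R*(2 + R))
L(l, O) = -4*l*(2 + l)
L(s(-1), j(d, y))/(-40225) = -4*2*(2 + 2)/(-40225) = -4*2*4*(-1/40225) = -32*(-1/40225) = 32/40225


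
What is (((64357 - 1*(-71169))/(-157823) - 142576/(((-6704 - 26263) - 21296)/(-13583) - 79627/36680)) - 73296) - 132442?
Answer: -40719745554301999220/143428484828077 ≈ -2.8390e+5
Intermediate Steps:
(((64357 - 1*(-71169))/(-157823) - 142576/(((-6704 - 26263) - 21296)/(-13583) - 79627/36680)) - 73296) - 132442 = (((64357 + 71169)*(-1/157823) - 142576/((-32967 - 21296)*(-1/13583) - 79627*1/36680)) - 73296) - 132442 = ((135526*(-1/157823) - 142576/(-54263*(-1/13583) - 79627/36680)) - 73296) - 132442 = ((-135526/157823 - 142576/(54263/13583 - 79627/36680)) - 73296) - 132442 = ((-135526/157823 - 142576/908793299/498224440) - 73296) - 132442 = ((-135526/157823 - 142576*498224440/908793299) - 73296) - 132442 = ((-135526/157823 - 71034847757440/908793299) - 73296) - 132442 = (-11211055942743093394/143428484828077 - 73296) - 132442 = -21723790166701825186/143428484828077 - 132442 = -40719745554301999220/143428484828077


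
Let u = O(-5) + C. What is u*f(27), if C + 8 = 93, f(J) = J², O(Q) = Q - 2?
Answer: 56862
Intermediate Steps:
O(Q) = -2 + Q
C = 85 (C = -8 + 93 = 85)
u = 78 (u = (-2 - 5) + 85 = -7 + 85 = 78)
u*f(27) = 78*27² = 78*729 = 56862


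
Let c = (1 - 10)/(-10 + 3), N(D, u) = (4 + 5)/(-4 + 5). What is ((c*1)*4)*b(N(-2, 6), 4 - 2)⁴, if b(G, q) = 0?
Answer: 0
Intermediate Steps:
N(D, u) = 9 (N(D, u) = 9/1 = 9*1 = 9)
c = 9/7 (c = -9/(-7) = -9*(-⅐) = 9/7 ≈ 1.2857)
((c*1)*4)*b(N(-2, 6), 4 - 2)⁴ = (((9/7)*1)*4)*0⁴ = ((9/7)*4)*0 = (36/7)*0 = 0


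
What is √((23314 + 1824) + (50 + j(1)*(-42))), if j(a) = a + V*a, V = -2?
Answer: 29*√30 ≈ 158.84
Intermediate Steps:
j(a) = -a (j(a) = a - 2*a = -a)
√((23314 + 1824) + (50 + j(1)*(-42))) = √((23314 + 1824) + (50 - 1*1*(-42))) = √(25138 + (50 - 1*(-42))) = √(25138 + (50 + 42)) = √(25138 + 92) = √25230 = 29*√30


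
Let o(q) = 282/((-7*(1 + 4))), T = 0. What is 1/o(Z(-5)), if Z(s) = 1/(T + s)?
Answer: -35/282 ≈ -0.12411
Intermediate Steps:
Z(s) = 1/s (Z(s) = 1/(0 + s) = 1/s)
o(q) = -282/35 (o(q) = 282/((-7*5)) = 282/(-35) = 282*(-1/35) = -282/35)
1/o(Z(-5)) = 1/(-282/35) = -35/282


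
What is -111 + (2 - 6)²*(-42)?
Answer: -783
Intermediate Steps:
-111 + (2 - 6)²*(-42) = -111 + (-4)²*(-42) = -111 + 16*(-42) = -111 - 672 = -783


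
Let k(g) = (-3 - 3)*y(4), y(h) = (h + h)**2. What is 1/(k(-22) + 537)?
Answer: 1/153 ≈ 0.0065359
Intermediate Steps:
y(h) = 4*h**2 (y(h) = (2*h)**2 = 4*h**2)
k(g) = -384 (k(g) = (-3 - 3)*(4*4**2) = -24*16 = -6*64 = -384)
1/(k(-22) + 537) = 1/(-384 + 537) = 1/153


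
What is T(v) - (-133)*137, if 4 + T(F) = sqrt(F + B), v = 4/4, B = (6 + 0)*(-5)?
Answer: 18217 + I*sqrt(29) ≈ 18217.0 + 5.3852*I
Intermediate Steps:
B = -30 (B = 6*(-5) = -30)
v = 1 (v = 4*(1/4) = 1)
T(F) = -4 + sqrt(-30 + F) (T(F) = -4 + sqrt(F - 30) = -4 + sqrt(-30 + F))
T(v) - (-133)*137 = (-4 + sqrt(-30 + 1)) - (-133)*137 = (-4 + sqrt(-29)) - 133*(-137) = (-4 + I*sqrt(29)) + 18221 = 18217 + I*sqrt(29)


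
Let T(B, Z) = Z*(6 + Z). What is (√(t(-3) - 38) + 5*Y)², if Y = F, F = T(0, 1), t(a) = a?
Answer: (35 + I*√41)² ≈ 1184.0 + 448.22*I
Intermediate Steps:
F = 7 (F = 1*(6 + 1) = 1*7 = 7)
Y = 7
(√(t(-3) - 38) + 5*Y)² = (√(-3 - 38) + 5*7)² = (√(-41) + 35)² = (I*√41 + 35)² = (35 + I*√41)²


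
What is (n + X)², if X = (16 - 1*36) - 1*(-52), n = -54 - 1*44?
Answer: 4356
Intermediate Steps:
n = -98 (n = -54 - 44 = -98)
X = 32 (X = (16 - 36) + 52 = -20 + 52 = 32)
(n + X)² = (-98 + 32)² = (-66)² = 4356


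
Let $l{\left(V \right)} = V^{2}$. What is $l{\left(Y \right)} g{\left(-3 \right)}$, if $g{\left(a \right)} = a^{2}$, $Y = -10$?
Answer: $900$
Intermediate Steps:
$l{\left(Y \right)} g{\left(-3 \right)} = \left(-10\right)^{2} \left(-3\right)^{2} = 100 \cdot 9 = 900$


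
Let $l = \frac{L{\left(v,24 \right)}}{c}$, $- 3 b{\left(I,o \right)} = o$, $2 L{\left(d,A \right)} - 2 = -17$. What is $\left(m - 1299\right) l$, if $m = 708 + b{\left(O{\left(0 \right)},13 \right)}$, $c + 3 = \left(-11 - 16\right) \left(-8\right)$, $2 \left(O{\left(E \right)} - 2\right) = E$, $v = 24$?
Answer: $\frac{4465}{213} \approx 20.962$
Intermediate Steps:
$O{\left(E \right)} = 2 + \frac{E}{2}$
$L{\left(d,A \right)} = - \frac{15}{2}$ ($L{\left(d,A \right)} = 1 + \frac{1}{2} \left(-17\right) = 1 - \frac{17}{2} = - \frac{15}{2}$)
$c = 213$ ($c = -3 + \left(-11 - 16\right) \left(-8\right) = -3 - -216 = -3 + 216 = 213$)
$b{\left(I,o \right)} = - \frac{o}{3}$
$l = - \frac{5}{142}$ ($l = - \frac{15}{2 \cdot 213} = \left(- \frac{15}{2}\right) \frac{1}{213} = - \frac{5}{142} \approx -0.035211$)
$m = \frac{2111}{3}$ ($m = 708 - \frac{13}{3} = \frac{2111}{3} \approx 703.67$)
$\left(m - 1299\right) l = \left(\frac{2111}{3} - 1299\right) \left(- \frac{5}{142}\right) = \left(- \frac{1786}{3}\right) \left(- \frac{5}{142}\right) = \frac{4465}{213}$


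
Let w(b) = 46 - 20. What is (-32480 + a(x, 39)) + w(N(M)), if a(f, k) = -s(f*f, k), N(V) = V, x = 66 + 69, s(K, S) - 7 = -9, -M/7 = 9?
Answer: -32452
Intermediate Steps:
M = -63 (M = -7*9 = -63)
s(K, S) = -2 (s(K, S) = 7 - 9 = -2)
x = 135
a(f, k) = 2 (a(f, k) = -1*(-2) = 2)
w(b) = 26
(-32480 + a(x, 39)) + w(N(M)) = (-32480 + 2) + 26 = -32478 + 26 = -32452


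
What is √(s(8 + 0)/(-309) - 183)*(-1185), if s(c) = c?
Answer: -395*I*√17475495/103 ≈ -16032.0*I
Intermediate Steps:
√(s(8 + 0)/(-309) - 183)*(-1185) = √((8 + 0)/(-309) - 183)*(-1185) = √(8*(-1/309) - 183)*(-1185) = √(-8/309 - 183)*(-1185) = √(-56555/309)*(-1185) = (I*√17475495/309)*(-1185) = -395*I*√17475495/103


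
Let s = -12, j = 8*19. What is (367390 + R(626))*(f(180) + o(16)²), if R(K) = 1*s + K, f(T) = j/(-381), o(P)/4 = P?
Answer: 191414091232/127 ≈ 1.5072e+9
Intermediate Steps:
j = 152
o(P) = 4*P
f(T) = -152/381 (f(T) = 152/(-381) = 152*(-1/381) = -152/381)
R(K) = -12 + K (R(K) = 1*(-12) + K = -12 + K)
(367390 + R(626))*(f(180) + o(16)²) = (367390 + (-12 + 626))*(-152/381 + (4*16)²) = (367390 + 614)*(-152/381 + 64²) = 368004*(-152/381 + 4096) = 368004*(1560424/381) = 191414091232/127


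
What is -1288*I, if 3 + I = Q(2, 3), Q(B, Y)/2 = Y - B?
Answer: 1288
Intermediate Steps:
Q(B, Y) = -2*B + 2*Y (Q(B, Y) = 2*(Y - B) = -2*B + 2*Y)
I = -1 (I = -3 + (-2*2 + 2*3) = -3 + (-4 + 6) = -3 + 2 = -1)
-1288*I = -1288*(-1) = 1288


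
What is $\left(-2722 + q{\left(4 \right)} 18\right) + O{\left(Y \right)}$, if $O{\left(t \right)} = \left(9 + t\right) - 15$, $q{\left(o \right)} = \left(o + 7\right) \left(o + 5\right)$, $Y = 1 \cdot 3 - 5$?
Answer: $-948$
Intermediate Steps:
$Y = -2$ ($Y = 3 - 5 = -2$)
$q{\left(o \right)} = \left(5 + o\right) \left(7 + o\right)$ ($q{\left(o \right)} = \left(7 + o\right) \left(5 + o\right) = \left(5 + o\right) \left(7 + o\right)$)
$O{\left(t \right)} = -6 + t$
$\left(-2722 + q{\left(4 \right)} 18\right) + O{\left(Y \right)} = \left(-2722 + \left(35 + 4^{2} + 12 \cdot 4\right) 18\right) - 8 = \left(-2722 + \left(35 + 16 + 48\right) 18\right) - 8 = \left(-2722 + 99 \cdot 18\right) - 8 = \left(-2722 + 1782\right) - 8 = -940 - 8 = -948$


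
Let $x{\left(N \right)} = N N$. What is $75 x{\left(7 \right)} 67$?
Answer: $246225$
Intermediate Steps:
$x{\left(N \right)} = N^{2}$
$75 x{\left(7 \right)} 67 = 75 \cdot 7^{2} \cdot 67 = 75 \cdot 49 \cdot 67 = 3675 \cdot 67 = 246225$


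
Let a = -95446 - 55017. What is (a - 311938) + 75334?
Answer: -387067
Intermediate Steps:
a = -150463
(a - 311938) + 75334 = (-150463 - 311938) + 75334 = -462401 + 75334 = -387067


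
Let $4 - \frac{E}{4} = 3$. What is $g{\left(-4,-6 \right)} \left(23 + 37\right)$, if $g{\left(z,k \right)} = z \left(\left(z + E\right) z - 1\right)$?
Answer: $240$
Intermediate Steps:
$E = 4$ ($E = 16 - 12 = 4$)
$g{\left(z,k \right)} = z \left(-1 + z \left(4 + z\right)\right)$ ($g{\left(z,k \right)} = z \left(\left(z + 4\right) z - 1\right) = z \left(\left(4 + z\right) z - 1\right) = z \left(z \left(4 + z\right) - 1\right) = z \left(-1 + z \left(4 + z\right)\right)$)
$g{\left(-4,-6 \right)} \left(23 + 37\right) = - 4 \left(-1 + \left(-4\right)^{2} + 4 \left(-4\right)\right) \left(23 + 37\right) = - 4 \left(-1 + 16 - 16\right) 60 = \left(-4\right) \left(-1\right) 60 = 4 \cdot 60 = 240$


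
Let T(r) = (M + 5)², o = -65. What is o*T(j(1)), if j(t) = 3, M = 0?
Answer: -1625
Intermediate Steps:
T(r) = 25 (T(r) = (0 + 5)² = 5² = 25)
o*T(j(1)) = -65*25 = -1625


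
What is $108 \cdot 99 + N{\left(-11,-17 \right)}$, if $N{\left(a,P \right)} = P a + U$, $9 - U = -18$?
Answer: $10906$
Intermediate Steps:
$U = 27$ ($U = 9 - -18 = 9 + 18 = 27$)
$N{\left(a,P \right)} = 27 + P a$ ($N{\left(a,P \right)} = P a + 27 = 27 + P a$)
$108 \cdot 99 + N{\left(-11,-17 \right)} = 108 \cdot 99 + \left(27 - -187\right) = 10692 + \left(27 + 187\right) = 10692 + 214 = 10906$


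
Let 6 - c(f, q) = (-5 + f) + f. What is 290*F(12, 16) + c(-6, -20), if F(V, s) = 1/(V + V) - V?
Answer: -41339/12 ≈ -3444.9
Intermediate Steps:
F(V, s) = 1/(2*V) - V
c(f, q) = 11 - 2*f (c(f, q) = 6 - ((-5 + f) + f) = 6 - (-5 + 2*f) = 6 + (5 - 2*f) = 11 - 2*f)
290*F(12, 16) + c(-6, -20) = 290*((1/2)/12 - 1*12) + (11 - 2*(-6)) = 290*((1/2)*(1/12) - 12) + (11 + 12) = 290*(1/24 - 12) + 23 = 290*(-287/24) + 23 = -41615/12 + 23 = -41339/12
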